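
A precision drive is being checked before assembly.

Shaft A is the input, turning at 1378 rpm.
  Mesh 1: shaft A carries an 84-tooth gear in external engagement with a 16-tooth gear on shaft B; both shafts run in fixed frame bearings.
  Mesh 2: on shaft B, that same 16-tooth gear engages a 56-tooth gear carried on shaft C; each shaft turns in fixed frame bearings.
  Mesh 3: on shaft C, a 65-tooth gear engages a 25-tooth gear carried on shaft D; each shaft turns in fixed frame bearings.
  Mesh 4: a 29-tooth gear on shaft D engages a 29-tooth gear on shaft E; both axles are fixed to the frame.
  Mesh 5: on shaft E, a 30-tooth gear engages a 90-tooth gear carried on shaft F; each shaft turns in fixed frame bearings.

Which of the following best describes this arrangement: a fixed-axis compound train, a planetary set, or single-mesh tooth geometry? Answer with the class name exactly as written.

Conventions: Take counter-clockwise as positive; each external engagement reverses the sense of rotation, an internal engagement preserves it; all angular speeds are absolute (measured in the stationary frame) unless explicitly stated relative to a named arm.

recognized (6 fixed axles, 5 meshes): fixed-axis compound train
classification: fixed-axis compound train

fixed-axis compound train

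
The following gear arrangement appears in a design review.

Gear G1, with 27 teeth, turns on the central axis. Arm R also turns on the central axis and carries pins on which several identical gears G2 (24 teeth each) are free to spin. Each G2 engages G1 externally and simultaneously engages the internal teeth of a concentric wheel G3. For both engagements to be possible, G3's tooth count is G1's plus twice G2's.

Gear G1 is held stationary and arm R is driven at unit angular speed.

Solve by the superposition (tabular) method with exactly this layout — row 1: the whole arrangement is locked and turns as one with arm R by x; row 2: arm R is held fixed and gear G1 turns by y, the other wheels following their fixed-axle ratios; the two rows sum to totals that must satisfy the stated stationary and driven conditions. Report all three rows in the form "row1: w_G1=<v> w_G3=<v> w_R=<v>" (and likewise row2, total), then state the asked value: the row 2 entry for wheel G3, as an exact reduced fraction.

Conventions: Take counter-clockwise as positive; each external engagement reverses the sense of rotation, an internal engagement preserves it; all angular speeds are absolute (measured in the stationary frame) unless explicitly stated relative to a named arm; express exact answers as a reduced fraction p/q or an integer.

class = planetary set [G3 = 27+2·24 = 75; Willis about the carrier]
row 1 — lock + rotate with arm: ω_sun = ω_ring = ω_arm = x
row 2 (arm held, sun turns y): ω_ring = −(27/75)·y, ω_arm = 0
boundary: total ω_sun = x + y = 0 and total ω_arm = x = 1  ⇒  y = -1, x = 1
row 2 ring = −(27/75)·(-1) = 9/25
totals (row 1 + row 2): sun 1 + (-1) = 0, ring 1 + 9/25 = 34/25, arm 1 + 0 = 1
asked cell (row2, ring) = 9/25

row1: w_G1=1 w_G3=1 w_R=1
row2: w_G1=-1 w_G3=9/25 w_R=0
total: w_G1=0 w_G3=34/25 w_R=1
asked value: 9/25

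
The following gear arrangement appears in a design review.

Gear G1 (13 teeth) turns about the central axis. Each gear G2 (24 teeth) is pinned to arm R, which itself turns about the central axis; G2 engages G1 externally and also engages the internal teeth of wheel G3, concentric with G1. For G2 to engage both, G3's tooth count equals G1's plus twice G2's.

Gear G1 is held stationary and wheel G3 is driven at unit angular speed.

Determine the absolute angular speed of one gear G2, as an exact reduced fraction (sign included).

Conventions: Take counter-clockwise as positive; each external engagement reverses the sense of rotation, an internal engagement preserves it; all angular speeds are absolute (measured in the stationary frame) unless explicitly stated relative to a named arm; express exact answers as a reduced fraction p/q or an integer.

61/48

class = planetary set [G3 = 13+2·24 = 61; Willis about the carrier]
ring teeth: 13 + 2·24 = 61
13(ω_sun−ω_arm) = −61(ω_ring−ω_arm),  ω_sun = 0, ω_ring = 1
13(0−ω_arm) = −61(1−ω_arm)  ⇒  74·ω_arm = 61  ⇒  ω_arm = 61/74
sun–planet mesh: 13·(0−61/74) = −24·(ω_p−ω_arm)  ⇒  ω_p−ω_arm = 793/1776
ω_p = 61/74 + 793/1776 = 61/48
exact speed ratio = 61/48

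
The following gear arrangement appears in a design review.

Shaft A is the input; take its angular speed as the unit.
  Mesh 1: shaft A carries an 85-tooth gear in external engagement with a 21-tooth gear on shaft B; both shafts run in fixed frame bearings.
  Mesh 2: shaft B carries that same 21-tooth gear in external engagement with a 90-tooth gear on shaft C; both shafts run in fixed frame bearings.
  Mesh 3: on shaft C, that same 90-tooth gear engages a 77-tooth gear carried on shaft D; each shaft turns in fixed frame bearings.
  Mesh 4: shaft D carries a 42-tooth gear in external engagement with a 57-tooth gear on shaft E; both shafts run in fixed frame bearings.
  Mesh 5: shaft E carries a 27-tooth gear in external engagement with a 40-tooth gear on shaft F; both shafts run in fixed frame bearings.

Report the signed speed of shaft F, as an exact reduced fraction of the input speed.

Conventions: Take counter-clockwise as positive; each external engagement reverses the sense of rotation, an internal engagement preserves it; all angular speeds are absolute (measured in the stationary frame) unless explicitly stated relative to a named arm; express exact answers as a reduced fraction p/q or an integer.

-459/836

5-mesh fixed-axis compound train (all bearings frame-fixed)
mesh 1 [85T→21T]: |ω|/ω_in = 1×85/21 = 85/21, sense flips to −
mesh 2 [21T→90T]: |ω|/ω_in = (85/21)×21/90 = 17/18, sense flips to +
mesh 3 [90T→77T]: |ω|/ω_in = (17/18)×90/77 = 85/77, sense flips to −
mesh 4 [42T→57T]: |ω|/ω_in = (85/77)×42/57 = 170/209, sense flips to +
mesh 5 [27T→40T]: |ω|/ω_in = (170/209)×27/40 = 459/836, sense flips to −
signed output speed (× input speed) = -459/836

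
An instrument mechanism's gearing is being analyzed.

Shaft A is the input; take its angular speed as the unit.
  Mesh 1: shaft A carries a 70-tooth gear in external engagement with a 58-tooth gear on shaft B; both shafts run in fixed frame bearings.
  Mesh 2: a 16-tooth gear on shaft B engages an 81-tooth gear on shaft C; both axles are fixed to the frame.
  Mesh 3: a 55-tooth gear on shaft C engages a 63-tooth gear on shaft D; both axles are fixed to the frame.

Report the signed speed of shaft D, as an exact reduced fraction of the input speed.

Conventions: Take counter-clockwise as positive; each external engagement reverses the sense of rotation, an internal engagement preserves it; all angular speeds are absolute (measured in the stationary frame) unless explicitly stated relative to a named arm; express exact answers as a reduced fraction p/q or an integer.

-4400/21141

3-mesh fixed-axis compound train (all bearings frame-fixed)
mesh 1 [70T→58T]: |ω|/ω_in = 1×70/58 = 35/29, sense flips to −
mesh 2 [16T→81T]: |ω|/ω_in = (35/29)×16/81 = 560/2349, sense flips to +
mesh 3 [55T→63T]: |ω|/ω_in = (560/2349)×55/63 = 4400/21141, sense flips to −
signed output speed (× input speed) = -4400/21141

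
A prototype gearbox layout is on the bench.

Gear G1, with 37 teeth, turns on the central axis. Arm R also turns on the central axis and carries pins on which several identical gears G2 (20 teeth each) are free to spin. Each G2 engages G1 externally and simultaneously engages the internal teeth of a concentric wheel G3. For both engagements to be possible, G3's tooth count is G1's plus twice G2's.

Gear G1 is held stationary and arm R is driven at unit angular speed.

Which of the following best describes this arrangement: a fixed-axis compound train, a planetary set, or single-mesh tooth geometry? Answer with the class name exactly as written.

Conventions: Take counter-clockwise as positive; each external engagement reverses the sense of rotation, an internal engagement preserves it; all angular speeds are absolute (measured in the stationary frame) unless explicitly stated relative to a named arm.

planetary set (37T centre, 20T on arm, 77T internal) — Willis relation
classification: planetary set

planetary set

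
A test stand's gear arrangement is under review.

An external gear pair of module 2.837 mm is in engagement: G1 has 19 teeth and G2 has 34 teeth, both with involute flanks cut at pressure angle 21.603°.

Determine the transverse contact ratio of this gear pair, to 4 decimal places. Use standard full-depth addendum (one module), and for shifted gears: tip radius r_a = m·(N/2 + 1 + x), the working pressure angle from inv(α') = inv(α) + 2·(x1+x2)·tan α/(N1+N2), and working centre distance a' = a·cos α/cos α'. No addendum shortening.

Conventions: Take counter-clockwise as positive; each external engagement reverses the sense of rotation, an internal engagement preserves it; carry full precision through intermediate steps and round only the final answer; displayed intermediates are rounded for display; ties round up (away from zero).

class = single-mesh tooth geometry [involute pair 19T × 34T, m = 2.837]
base radii: r_b1 = 25.058351, r_b2 = 44.841260
tip radii: r_a1 = 29.788500, r_a2 = 51.066000
no profile shift: α' = α, a' = a
action lengths: √(r_a1²−r_b1²) = 16.106947, √(r_a2²−r_b2²) = 24.433537
base pitch p_b = π·m·cos α = 8.286646
CR = (16.106947 + 24.433537 − 75.180500·sin 21.60300°)/8.286646 = 1.552020
contact ratio ≈ 1.5520

1.5520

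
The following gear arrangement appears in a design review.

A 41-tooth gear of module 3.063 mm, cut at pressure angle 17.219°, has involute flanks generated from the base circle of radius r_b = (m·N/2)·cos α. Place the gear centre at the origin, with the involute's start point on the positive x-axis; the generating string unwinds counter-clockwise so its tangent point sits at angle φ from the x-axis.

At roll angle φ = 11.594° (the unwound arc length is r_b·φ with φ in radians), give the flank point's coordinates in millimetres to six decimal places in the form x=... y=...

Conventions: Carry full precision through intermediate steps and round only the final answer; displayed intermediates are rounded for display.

x=61.192600 y=0.164975

class = single-mesh tooth geometry [base-circle involute, m = 3.063, 41T]
pitch radius r_p = m·N/2 = 3.063·41/2 = 62.791500
base radius r_b = r_p·cos α = 62.791500·cos 17.219° = 59.977201
roll angle φ = 11.594° = 0.20235347 rad
x = r_b·(cos φ + φ·sin φ) = 61.192600
y = r_b·(sin φ − φ·cos φ) = 0.164975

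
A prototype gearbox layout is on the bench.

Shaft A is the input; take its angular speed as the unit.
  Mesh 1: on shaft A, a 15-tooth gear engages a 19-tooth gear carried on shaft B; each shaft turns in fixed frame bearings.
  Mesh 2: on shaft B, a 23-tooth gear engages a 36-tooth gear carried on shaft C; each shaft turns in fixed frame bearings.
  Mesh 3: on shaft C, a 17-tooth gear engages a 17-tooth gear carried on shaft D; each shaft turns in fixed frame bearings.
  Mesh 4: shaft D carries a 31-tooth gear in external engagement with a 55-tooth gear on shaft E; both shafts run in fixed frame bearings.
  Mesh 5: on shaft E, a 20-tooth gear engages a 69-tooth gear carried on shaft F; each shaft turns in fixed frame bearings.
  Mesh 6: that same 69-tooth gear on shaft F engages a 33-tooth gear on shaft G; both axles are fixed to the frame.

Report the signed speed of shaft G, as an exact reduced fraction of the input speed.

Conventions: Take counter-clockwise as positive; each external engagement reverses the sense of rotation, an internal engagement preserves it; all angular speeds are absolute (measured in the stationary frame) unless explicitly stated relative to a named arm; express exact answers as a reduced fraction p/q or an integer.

3565/20691

6-mesh fixed-axis compound train (all bearings frame-fixed)
mesh 1 [15T→19T]: |ω|/ω_in = 1×15/19 = 15/19, sense flips to −
mesh 2 [23T→36T]: |ω|/ω_in = (15/19)×23/36 = 115/228, sense flips to +
mesh 3 [17T→17T]: |ω|/ω_in = (115/228)×17/17 = 115/228, sense flips to −
mesh 4 [31T→55T]: |ω|/ω_in = (115/228)×31/55 = 713/2508, sense flips to +
mesh 5 [20T→69T]: |ω|/ω_in = (713/2508)×20/69 = 155/1881, sense flips to −
mesh 6 [69T→33T]: |ω|/ω_in = (155/1881)×69/33 = 3565/20691, sense flips to +
signed output speed (× input speed) = 3565/20691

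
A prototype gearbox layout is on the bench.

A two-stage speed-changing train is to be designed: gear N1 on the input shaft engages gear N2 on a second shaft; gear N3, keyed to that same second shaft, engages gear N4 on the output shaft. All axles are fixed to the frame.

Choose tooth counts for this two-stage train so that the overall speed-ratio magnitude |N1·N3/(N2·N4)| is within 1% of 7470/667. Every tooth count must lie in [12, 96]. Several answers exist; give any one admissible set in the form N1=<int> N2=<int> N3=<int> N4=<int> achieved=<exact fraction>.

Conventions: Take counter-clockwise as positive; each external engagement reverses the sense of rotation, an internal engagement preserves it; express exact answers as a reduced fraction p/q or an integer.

N1=83 N2=23 N3=90 N4=29 achieved=7470/667

class = fixed-axis compound train [2-stage, 7470/667 wanted]
target = 7470/667 in lowest terms: an exact hit needs N1·N3 = k·7470 and N2·N4 = k·667 for one integer k, every count in [12, 96]; additionally prefer no 1:1 stage (N1 ≠ N2, N3 ≠ N4)
k = 1: N1·N3 = 7470 = 83·90, N2·N4 = 667 = 23·29
achieved = 83·90/(23·29) = 7470/667; |achieved − target| = 0 ≤ 747/6670 ✓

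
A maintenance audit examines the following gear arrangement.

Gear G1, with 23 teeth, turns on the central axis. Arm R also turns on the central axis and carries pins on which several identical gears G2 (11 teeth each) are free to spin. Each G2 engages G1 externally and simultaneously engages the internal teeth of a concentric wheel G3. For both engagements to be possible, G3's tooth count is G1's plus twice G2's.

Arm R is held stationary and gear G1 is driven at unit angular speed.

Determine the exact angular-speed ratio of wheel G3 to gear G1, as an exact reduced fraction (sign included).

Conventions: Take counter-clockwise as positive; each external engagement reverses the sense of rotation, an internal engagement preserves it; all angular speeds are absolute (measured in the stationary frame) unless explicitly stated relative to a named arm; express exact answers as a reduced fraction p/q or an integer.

-23/45

class = planetary set [G3 = 23+2·11 = 45; Willis about the carrier]
ring teeth: 23 + 2·11 = 45
23(ω_sun−ω_arm) = −45(ω_ring−ω_arm),  ω_arm = 0, ω_sun = 1
ω_ring = 0 − (23/45)(1−0) = -23/45
ω_out/ω_in = -23/45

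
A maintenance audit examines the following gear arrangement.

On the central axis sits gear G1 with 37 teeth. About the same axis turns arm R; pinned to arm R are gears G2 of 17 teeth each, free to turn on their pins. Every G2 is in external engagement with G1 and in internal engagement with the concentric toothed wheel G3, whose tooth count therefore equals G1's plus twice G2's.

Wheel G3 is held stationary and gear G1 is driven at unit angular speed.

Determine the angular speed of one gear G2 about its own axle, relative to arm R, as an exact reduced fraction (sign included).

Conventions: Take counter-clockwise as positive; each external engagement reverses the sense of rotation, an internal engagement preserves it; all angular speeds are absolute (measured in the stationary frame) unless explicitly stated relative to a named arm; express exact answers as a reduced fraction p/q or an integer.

-2627/1836

topology: planetary set — G1 37T / G2 17T / G3 71T, arm = carrier (Willis)
ring teeth: 37 + 2·17 = 71
37(ω_sun−ω_arm) = −71(ω_ring−ω_arm),  ω_ring = 0, ω_sun = 1
37(1−ω_arm) = −71(0−ω_arm)  ⇒  108·ω_arm = 37  ⇒  ω_arm = 37/108
sun–planet mesh: 37·(1−37/108) = −17·(ω_p−ω_arm)  ⇒  ω_p−ω_arm = -2627/1836
exact speed ratio = -2627/1836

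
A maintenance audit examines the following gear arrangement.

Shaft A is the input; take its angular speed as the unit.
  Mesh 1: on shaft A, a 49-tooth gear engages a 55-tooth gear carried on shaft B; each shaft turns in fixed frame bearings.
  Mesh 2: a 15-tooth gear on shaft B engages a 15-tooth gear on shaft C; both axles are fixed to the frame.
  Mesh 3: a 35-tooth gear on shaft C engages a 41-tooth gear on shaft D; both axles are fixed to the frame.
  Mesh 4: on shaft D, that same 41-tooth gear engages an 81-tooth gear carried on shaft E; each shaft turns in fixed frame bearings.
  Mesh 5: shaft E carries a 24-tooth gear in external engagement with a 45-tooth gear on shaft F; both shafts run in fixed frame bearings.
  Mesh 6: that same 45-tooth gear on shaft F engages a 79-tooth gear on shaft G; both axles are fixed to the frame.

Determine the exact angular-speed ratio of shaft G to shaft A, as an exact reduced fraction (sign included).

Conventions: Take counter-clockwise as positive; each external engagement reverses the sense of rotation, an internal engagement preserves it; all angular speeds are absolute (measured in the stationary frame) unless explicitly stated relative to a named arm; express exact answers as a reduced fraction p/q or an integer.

class = fixed-axis compound train [6 meshes; 6 ratios multiply, 6 sense flips]
mesh 1 [49T→55T]: running ratio 49/55, sense −
mesh 2 [15T→15T]: running ratio 49/55, sense +
mesh 3 [35T→41T]: running ratio 343/451, sense −
mesh 4 [41T→81T]: running ratio 343/891, sense +
mesh 5 [24T→45T]: running ratio 2744/13365, sense −
mesh 6 [45T→79T]: running ratio 2744/23463, sense +
ω_out/ω_in = 2744/23463

2744/23463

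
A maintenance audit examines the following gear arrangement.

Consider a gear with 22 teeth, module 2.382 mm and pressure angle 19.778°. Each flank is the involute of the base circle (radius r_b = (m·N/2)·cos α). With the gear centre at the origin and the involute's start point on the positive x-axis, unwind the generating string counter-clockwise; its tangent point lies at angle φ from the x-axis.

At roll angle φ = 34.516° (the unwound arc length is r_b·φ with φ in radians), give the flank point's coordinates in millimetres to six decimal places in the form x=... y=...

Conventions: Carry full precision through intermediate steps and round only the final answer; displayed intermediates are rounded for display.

x=28.732550 y=1.732438

topology: single-mesh involute geometry — m = 2.382, N = 22
pitch radius r_p = m·N/2 = 2.382·22/2 = 26.202000
base radius r_b = r_p·cos α = 26.202000·cos 19.778° = 24.656364
roll angle φ = 34.516° = 0.60241784 rad
x = r_b·(cos φ + φ·sin φ) = 28.732550
y = r_b·(sin φ − φ·cos φ) = 1.732438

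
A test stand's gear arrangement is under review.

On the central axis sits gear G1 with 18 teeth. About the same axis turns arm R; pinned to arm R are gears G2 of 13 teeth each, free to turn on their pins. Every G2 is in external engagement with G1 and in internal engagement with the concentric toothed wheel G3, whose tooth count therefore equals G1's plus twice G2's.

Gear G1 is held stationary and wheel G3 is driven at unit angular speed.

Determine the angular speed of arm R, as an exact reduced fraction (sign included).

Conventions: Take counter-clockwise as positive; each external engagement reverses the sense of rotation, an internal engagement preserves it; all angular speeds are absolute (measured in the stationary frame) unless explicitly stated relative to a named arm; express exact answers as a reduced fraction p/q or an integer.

22/31

planetary set (18T centre, 13T on arm, 44T internal) — Willis relation
ring teeth: 18 + 2·13 = 44
18(ω_sun−ω_arm) = −44(ω_ring−ω_arm),  ω_sun = 0, ω_ring = 1
18(0−ω_arm) = −44(1−ω_arm)  ⇒  62·ω_arm = 44  ⇒  ω_arm = 22/31
exact speed ratio = 22/31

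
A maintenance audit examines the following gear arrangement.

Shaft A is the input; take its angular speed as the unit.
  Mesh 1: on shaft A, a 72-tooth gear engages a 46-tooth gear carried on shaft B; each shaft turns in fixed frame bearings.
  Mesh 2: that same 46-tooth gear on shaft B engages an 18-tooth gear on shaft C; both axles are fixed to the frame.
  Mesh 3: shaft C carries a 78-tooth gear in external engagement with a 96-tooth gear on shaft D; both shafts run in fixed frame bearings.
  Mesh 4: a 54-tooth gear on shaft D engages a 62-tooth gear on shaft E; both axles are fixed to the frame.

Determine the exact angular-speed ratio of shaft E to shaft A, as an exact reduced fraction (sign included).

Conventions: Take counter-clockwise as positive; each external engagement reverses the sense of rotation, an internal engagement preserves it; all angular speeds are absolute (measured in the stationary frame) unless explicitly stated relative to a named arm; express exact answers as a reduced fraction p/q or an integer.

351/124

class = fixed-axis compound train [4 meshes; 4 ratios multiply, 4 sense flips]
mesh 1 [72T→46T]: running ratio 36/23, sense −
mesh 2 [46T→18T]: running ratio 4, sense +
mesh 3 [78T→96T]: running ratio 13/4, sense −
mesh 4 [54T→62T]: running ratio 351/124, sense +
ω_out/ω_in = 351/124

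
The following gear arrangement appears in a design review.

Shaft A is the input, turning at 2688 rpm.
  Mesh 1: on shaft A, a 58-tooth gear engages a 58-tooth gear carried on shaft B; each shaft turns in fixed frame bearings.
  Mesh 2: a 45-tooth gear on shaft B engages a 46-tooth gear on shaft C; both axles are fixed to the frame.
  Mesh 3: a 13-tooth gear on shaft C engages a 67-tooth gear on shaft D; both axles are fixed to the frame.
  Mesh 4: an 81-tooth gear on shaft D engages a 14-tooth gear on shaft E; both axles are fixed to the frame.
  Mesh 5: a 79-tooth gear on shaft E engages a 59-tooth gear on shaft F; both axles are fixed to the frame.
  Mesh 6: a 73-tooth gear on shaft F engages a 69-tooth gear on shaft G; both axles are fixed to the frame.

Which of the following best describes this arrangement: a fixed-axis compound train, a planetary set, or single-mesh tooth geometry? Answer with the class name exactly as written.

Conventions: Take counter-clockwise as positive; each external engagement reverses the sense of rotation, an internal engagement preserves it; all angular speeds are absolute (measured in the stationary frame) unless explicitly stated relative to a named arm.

class = fixed-axis compound train [6 meshes; 6 ratios multiply, 6 sense flips]
classification: fixed-axis compound train

fixed-axis compound train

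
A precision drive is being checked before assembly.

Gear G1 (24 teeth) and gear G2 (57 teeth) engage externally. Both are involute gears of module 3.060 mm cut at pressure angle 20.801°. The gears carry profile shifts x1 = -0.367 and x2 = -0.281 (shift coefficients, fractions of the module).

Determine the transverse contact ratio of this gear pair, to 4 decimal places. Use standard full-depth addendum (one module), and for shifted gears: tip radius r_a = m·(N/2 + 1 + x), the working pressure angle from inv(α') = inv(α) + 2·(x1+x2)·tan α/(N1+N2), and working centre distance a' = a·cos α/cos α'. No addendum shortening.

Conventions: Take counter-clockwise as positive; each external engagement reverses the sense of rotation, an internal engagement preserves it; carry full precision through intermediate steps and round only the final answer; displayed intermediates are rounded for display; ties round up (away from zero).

1.8747

single-mesh involute tooth geometry (24T engaging 57T at module 3.060)
base radii: r_b1 = 34.326571, r_b2 = 81.525607
tip radii: r_a1 = 38.656980, r_a2 = 89.410140
inv(α') = inv(20.801°) + 2·(-0.367-0.281)·tan α/(24+57) = 0.01076025  ⇒  α' = 17.99990°
a' = a·cos α / cos α' = 123.9300·cos 20.801°/cos 17.99990° = 121.814121
action lengths: √(r_a1²−r_b1²) = 17.777756, √(r_a2²−r_b2²) = 36.711695
base pitch p_b = π·m·cos α = 8.986675
CR = (17.777756 + 36.711695 − 121.814121·sin 17.99990°)/8.986675 = 1.874666
contact ratio ≈ 1.8747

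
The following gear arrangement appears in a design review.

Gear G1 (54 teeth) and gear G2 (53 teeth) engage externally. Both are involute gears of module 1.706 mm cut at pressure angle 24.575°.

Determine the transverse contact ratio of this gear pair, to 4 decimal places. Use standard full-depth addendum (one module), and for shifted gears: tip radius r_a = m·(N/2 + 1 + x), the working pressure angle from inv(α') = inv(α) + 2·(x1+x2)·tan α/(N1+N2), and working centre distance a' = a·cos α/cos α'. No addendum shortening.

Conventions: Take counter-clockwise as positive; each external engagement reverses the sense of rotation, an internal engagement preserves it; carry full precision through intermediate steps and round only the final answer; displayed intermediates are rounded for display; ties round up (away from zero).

1.5587

recognized (one external pair, fixed centres): single-mesh tooth geometry, m = 1.706, N1 = 54, N2 = 53
base radii: r_b1 = 41.889596, r_b2 = 41.113863
tip radii: r_a1 = 47.768000, r_a2 = 46.915000
no profile shift: α' = α, a' = a
action lengths: √(r_a1²−r_b1²) = 22.957429, √(r_a2²−r_b2²) = 22.597953
base pitch p_b = π·m·cos α = 4.874076
CR = (22.957429 + 22.597953 − 91.271000·sin 24.57500°)/4.874076 = 1.558702
contact ratio ≈ 1.5587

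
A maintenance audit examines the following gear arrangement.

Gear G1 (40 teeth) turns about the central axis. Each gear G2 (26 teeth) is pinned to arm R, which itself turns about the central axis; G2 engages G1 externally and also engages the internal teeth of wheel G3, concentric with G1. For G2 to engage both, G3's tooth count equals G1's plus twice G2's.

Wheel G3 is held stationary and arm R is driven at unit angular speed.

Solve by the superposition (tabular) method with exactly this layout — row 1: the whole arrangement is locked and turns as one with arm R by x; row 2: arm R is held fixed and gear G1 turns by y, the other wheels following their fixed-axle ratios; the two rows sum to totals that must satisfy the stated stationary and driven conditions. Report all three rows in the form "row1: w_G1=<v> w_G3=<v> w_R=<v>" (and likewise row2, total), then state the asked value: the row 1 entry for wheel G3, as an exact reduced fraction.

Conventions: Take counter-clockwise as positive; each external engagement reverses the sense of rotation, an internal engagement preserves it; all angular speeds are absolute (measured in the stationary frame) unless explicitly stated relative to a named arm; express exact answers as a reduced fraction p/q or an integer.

row1: w_G1=1 w_G3=1 w_R=1
row2: w_G1=23/10 w_G3=-1 w_R=0
total: w_G1=33/10 w_G3=0 w_R=1
asked value: 1

recognized (axles ride arm R): planetary set, 40/26/92 teeth
row 1 — lock + rotate with arm: ω_sun = ω_ring = ω_arm = x
superposition row 2 [arm held]: sun y, ring −(40/92)·y, arm 0
boundary: total ω_ring = x − (40/92)·y = 0 and total ω_arm = x = 1  ⇒  y = 23/10, x = 1
row 2 ring = −(40/92)·23/10 = -1
totals (row 1 + row 2): sun 1 + 23/10 = 33/10, ring 1 + (-1) = 0, arm 1 + 0 = 1
asked cell (row1, ring) = 1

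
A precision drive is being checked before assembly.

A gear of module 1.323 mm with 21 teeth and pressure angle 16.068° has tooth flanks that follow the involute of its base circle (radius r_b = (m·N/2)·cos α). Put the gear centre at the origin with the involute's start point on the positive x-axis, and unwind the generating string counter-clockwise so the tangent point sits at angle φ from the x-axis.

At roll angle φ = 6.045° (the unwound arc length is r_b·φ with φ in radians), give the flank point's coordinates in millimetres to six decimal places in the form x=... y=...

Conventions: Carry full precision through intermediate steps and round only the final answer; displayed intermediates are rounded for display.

topology: single-mesh involute geometry — m = 1.323, N = 21
pitch radius r_p = m·N/2 = 1.323·21/2 = 13.891500
base radius r_b = r_p·cos α = 13.891500·cos 16.068° = 13.348813
roll angle φ = 6.045° = 0.10550515 rad
x = r_b·(cos φ + φ·sin φ) = 13.422902
y = r_b·(sin φ − φ·cos φ) = 0.005220

x=13.422902 y=0.005220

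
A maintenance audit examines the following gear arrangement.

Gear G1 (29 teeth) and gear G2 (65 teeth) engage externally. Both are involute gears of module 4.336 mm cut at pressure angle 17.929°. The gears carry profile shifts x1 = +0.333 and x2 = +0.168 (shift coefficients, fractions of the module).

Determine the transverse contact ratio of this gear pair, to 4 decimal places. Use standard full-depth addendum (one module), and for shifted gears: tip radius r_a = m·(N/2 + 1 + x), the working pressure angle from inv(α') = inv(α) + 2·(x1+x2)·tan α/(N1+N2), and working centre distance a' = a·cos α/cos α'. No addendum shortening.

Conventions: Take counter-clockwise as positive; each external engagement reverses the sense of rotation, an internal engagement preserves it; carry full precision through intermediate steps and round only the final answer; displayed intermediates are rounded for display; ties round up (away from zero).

topology: single-mesh involute geometry — m = 4.336, 29T/65T pair
base radii: r_b1 = 59.818855, r_b2 = 134.076744
tip radii: r_a1 = 68.651888, r_a2 = 145.984448
inv(α') = inv(17.929°) + 2·(+0.333+0.168)·tan α/(29+65) = 0.01407907  ⇒  α' = 19.63591°
a' = a·cos α / cos α' = 203.7920·cos 17.929°/cos 19.63591° = 205.867394
action lengths: √(r_a1²−r_b1²) = 33.686590, √(r_a2²−r_b2²) = 57.748471
base pitch p_b = π·m·cos α = 12.960447
CR = (33.686590 + 57.748471 − 205.867394·sin 19.63591°)/12.960447 = 1.717148
contact ratio ≈ 1.7171

1.7171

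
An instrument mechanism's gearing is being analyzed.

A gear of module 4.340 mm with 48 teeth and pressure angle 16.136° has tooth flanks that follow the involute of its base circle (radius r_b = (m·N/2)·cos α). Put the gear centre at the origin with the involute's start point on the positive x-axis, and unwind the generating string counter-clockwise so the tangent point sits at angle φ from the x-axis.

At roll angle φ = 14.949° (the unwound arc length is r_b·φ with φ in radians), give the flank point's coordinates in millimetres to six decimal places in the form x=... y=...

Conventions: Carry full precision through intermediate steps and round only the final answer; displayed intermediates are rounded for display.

recognized (one wheel, involute flank): single-mesh tooth geometry, m = 4.340, N = 48
pitch radius r_p = m·N/2 = 4.340·48/2 = 104.160000
base radius r_b = r_p·cos α = 104.160000·cos 16.136° = 100.056588
roll angle φ = 14.949° = 0.26090927 rad
x = r_b·(cos φ + φ·sin φ) = 103.404457
y = r_b·(sin φ − φ·cos φ) = 0.588347

x=103.404457 y=0.588347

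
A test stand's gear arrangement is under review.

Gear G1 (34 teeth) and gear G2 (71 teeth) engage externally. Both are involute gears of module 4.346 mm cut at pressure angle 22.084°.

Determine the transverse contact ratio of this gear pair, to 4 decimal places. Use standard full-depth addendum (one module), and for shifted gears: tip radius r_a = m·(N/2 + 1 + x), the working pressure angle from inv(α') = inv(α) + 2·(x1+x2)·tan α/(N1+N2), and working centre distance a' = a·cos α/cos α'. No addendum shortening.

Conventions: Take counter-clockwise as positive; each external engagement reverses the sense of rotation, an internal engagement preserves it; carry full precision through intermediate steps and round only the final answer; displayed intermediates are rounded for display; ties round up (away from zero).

1.6443

recognized (one external pair, fixed centres): single-mesh tooth geometry, m = 4.346, N1 = 34, N2 = 71
base radii: r_b1 = 68.461548, r_b2 = 142.963820
tip radii: r_a1 = 78.228000, r_a2 = 158.629000
no profile shift: α' = α, a' = a
action lengths: √(r_a1²−r_b1²) = 37.850184, √(r_a2²−r_b2²) = 68.735040
base pitch p_b = π·m·cos α = 12.651664
CR = (37.850184 + 68.735040 − 228.165000·sin 22.08400°)/12.651664 = 1.644294
contact ratio ≈ 1.6443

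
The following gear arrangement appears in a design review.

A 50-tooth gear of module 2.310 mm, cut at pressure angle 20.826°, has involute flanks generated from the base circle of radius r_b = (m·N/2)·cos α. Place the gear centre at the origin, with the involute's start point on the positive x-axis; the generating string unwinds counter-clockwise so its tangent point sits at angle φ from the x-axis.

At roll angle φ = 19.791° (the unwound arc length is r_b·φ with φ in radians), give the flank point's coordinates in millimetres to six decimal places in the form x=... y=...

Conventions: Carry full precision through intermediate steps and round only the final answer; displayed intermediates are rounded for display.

recognized (one wheel, involute flank): single-mesh tooth geometry, m = 2.310, N = 50
pitch radius r_p = m·N/2 = 2.310·50/2 = 57.750000
base radius r_b = r_p·cos α = 57.750000·cos 20.826° = 53.976871
roll angle φ = 19.791° = 0.34541811 rad
x = r_b·(cos φ + φ·sin φ) = 57.101545
y = r_b·(sin φ − φ·cos φ) = 0.732708

x=57.101545 y=0.732708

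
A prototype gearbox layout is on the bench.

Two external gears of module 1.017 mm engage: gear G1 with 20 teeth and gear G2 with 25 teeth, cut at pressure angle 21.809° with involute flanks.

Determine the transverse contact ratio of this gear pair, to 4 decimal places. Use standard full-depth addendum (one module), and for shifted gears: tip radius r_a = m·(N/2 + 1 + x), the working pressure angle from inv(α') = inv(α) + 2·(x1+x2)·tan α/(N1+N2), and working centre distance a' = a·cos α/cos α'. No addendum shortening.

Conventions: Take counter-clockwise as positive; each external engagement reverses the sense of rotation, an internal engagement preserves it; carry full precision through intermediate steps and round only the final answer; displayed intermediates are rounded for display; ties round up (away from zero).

1.5213

topology: single-mesh involute geometry — m = 1.017, 20T/25T pair
base radii: r_b1 = 9.442107, r_b2 = 11.802634
tip radii: r_a1 = 11.187000, r_a2 = 13.729500
no profile shift: α' = α, a' = a
action lengths: √(r_a1²−r_b1²) = 5.999631, √(r_a2²−r_b2²) = 7.014057
base pitch p_b = π·m·cos α = 2.966326
CR = (5.999631 + 7.014057 − 22.882500·sin 21.80900°)/2.966326 = 1.521251
contact ratio ≈ 1.5213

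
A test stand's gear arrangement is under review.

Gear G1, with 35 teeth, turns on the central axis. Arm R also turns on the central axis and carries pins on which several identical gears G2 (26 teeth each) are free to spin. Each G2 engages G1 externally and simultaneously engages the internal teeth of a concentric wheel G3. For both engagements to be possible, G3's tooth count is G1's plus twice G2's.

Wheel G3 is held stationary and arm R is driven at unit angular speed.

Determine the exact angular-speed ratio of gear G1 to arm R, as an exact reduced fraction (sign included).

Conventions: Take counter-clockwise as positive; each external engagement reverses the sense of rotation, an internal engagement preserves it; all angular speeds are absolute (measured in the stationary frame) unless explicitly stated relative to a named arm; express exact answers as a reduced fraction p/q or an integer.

recognized (axles ride arm R): planetary set, 35/26/87 teeth
ring teeth: 35 + 2·26 = 87
35(ω_sun−ω_arm) = −87(ω_ring−ω_arm),  ω_ring = 0, ω_arm = 1
ω_sun = 1 − (87/35)(0−1) = 122/35
ω_out/ω_in = 122/35

122/35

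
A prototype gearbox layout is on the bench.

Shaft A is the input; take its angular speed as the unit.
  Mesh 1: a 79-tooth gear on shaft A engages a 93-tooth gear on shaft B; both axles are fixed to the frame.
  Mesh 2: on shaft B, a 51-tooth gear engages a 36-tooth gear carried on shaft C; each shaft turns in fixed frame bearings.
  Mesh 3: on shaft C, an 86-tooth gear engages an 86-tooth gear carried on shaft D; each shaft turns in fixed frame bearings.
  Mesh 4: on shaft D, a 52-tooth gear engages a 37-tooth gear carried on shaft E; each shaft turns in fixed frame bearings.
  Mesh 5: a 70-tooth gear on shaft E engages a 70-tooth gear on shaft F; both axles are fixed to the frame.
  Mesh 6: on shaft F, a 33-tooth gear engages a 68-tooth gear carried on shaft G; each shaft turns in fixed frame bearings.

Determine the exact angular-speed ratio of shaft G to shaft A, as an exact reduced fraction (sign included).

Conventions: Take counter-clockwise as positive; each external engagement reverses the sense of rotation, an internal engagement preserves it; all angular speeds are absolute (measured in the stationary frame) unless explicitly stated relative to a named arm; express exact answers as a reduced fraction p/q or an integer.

11297/13764

class = fixed-axis compound train [6 meshes; 6 ratios multiply, 6 sense flips]
mesh 1 [79T→93T]: running ratio 79/93, sense −
mesh 2 [51T→36T]: running ratio 1343/1116, sense +
mesh 3 [86T→86T]: running ratio 1343/1116, sense −
mesh 4 [52T→37T]: running ratio 17459/10323, sense +
mesh 5 [70T→70T]: running ratio 17459/10323, sense −
mesh 6 [33T→68T]: running ratio 11297/13764, sense +
ω_out/ω_in = 11297/13764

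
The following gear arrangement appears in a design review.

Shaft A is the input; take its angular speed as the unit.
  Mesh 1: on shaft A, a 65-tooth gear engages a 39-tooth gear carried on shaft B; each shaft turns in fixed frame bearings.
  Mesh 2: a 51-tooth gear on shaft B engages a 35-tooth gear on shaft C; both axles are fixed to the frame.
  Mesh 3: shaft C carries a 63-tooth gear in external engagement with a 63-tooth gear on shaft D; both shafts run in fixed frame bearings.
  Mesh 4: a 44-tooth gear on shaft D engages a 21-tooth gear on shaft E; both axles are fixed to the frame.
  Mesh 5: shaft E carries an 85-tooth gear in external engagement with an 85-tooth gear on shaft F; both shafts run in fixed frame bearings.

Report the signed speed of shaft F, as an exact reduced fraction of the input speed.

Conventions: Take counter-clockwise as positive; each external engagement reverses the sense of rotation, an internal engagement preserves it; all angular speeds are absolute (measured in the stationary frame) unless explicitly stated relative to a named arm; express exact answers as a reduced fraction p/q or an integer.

-748/147

5-mesh fixed-axis compound train (all bearings frame-fixed)
mesh 1 [65T→39T]: |ω|/ω_in = 1×65/39 = 5/3, sense flips to −
mesh 2 [51T→35T]: |ω|/ω_in = (5/3)×51/35 = 17/7, sense flips to +
mesh 3 [63T→63T]: |ω|/ω_in = (17/7)×63/63 = 17/7, sense flips to −
mesh 4 [44T→21T]: |ω|/ω_in = (17/7)×44/21 = 748/147, sense flips to +
mesh 5 [85T→85T]: |ω|/ω_in = (748/147)×85/85 = 748/147, sense flips to −
signed output speed (× input speed) = -748/147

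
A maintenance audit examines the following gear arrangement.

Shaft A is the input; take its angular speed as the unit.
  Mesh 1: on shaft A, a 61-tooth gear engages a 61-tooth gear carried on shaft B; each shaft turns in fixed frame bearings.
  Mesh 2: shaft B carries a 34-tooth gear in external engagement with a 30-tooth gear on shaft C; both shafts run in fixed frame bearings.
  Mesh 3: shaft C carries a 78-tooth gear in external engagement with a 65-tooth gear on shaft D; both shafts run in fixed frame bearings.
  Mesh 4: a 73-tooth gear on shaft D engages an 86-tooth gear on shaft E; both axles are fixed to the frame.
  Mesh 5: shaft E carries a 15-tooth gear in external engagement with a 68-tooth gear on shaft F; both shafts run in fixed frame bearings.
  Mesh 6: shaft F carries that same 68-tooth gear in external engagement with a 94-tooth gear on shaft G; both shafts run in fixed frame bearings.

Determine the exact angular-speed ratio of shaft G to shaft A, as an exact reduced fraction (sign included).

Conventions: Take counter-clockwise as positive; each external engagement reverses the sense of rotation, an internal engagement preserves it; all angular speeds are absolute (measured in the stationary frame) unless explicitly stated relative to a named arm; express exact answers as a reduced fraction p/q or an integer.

class = fixed-axis compound train [6 meshes; 6 ratios multiply, 6 sense flips]
mesh 1 [61T→61T]: running ratio 1, sense −
mesh 2 [34T→30T]: running ratio 17/15, sense +
mesh 3 [78T→65T]: running ratio 34/25, sense −
mesh 4 [73T→86T]: running ratio 1241/1075, sense +
mesh 5 [15T→68T]: running ratio 219/860, sense −
mesh 6 [68T→94T]: running ratio 3723/20210, sense +
ω_out/ω_in = 3723/20210

3723/20210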